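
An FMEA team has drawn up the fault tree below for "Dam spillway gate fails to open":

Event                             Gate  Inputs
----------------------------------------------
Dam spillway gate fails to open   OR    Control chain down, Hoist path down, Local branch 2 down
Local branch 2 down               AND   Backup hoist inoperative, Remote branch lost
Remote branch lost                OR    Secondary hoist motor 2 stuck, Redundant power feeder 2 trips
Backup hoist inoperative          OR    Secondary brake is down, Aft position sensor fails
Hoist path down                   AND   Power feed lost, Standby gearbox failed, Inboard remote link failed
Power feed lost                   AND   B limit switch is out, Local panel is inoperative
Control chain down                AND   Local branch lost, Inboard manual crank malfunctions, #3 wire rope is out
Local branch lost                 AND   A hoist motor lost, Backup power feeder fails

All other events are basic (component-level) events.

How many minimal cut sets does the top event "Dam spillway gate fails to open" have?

6

Local branch lost [AND]: one cut set from each child combined → 1 × 1 = 1 cut set(s).
Control chain down [AND]: one cut set from each child combined → 1 × 1 × 1 = 1 cut set(s).
Power feed lost [AND]: one cut set from each child combined → 1 × 1 = 1 cut set(s).
Hoist path down [AND]: one cut set from each child combined → 1 × 1 × 1 = 1 cut set(s).
Backup hoist inoperative [OR]: union of children's cut sets → 2 cut set(s).
Remote branch lost [OR]: union of children's cut sets → 2 cut set(s).
Local branch 2 down [AND]: one cut set from each child combined → 2 × 2 = 4 cut set(s).
Dam spillway gate fails to open [OR]: union of children's cut sets → 6 cut set(s).
Minimal cut sets: {#3 wire rope is out, A hoist motor lost, Backup power feeder fails, Inboard manual crank malfunctions}; {B limit switch is out, Inboard remote link failed, Local panel is inoperative, Standby gearbox failed}; {Secondary brake is down, Secondary hoist motor 2 stuck}; {Redundant power feeder 2 trips, Secondary brake is down}; {Aft position sensor fails, Secondary hoist motor 2 stuck}; {Aft position sensor fails, Redundant power feeder 2 trips}.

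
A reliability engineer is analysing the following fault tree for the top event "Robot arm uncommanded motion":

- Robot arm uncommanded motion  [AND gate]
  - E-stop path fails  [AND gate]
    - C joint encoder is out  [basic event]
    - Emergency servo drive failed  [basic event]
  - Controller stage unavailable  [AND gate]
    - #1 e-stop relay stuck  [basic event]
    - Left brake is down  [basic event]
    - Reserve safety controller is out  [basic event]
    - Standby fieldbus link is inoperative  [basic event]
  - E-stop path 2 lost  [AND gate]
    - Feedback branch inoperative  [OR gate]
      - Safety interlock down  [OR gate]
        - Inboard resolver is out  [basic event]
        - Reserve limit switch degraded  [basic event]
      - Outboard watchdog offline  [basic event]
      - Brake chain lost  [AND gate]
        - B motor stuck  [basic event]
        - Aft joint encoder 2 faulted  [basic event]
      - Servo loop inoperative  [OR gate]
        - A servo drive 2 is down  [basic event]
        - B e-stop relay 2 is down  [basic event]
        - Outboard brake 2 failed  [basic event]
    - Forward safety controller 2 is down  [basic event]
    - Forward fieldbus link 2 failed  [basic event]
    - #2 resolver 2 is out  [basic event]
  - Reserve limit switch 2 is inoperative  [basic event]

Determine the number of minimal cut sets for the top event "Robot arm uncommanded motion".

7

E-stop path fails [AND]: one cut set from each child combined → 1 × 1 = 1 cut set(s).
Controller stage unavailable [AND]: one cut set from each child combined → 1 × 1 × 1 × 1 = 1 cut set(s).
Safety interlock down [OR]: union of children's cut sets → 2 cut set(s).
Brake chain lost [AND]: one cut set from each child combined → 1 × 1 = 1 cut set(s).
Servo loop inoperative [OR]: union of children's cut sets → 3 cut set(s).
Feedback branch inoperative [OR]: union of children's cut sets → 7 cut set(s).
E-stop path 2 lost [AND]: one cut set from each child combined → 7 × 1 × 1 × 1 = 7 cut set(s).
Robot arm uncommanded motion [AND]: one cut set from each child combined → 1 × 1 × 7 × 1 = 7 cut set(s).
Minimal cut sets: {#1 e-stop relay stuck, #2 resolver 2 is out, C joint encoder is out, Emergency servo drive failed, Forward fieldbus link 2 failed, Forward safety controller 2 is down, Inboard resolver is out, Left brake is down, Reserve limit switch 2 is inoperative, Reserve safety controller is out, Standby fieldbus link is inoperative}; {#1 e-stop relay stuck, #2 resolver 2 is out, C joint encoder is out, Emergency servo drive failed, Forward fieldbus link 2 failed, Forward safety controller 2 is down, Left brake is down, Reserve limit switch 2 is inoperative, Reserve limit switch degraded, Reserve safety controller is out, Standby fieldbus link is inoperative}; {#1 e-stop relay stuck, #2 resolver 2 is out, C joint encoder is out, Emergency servo drive failed, Forward fieldbus link 2 failed, Forward safety controller 2 is down, Left brake is down, Outboard watchdog offline, Reserve limit switch 2 is inoperative, Reserve safety controller is out, Standby fieldbus link is inoperative}; {#1 e-stop relay stuck, #2 resolver 2 is out, Aft joint encoder 2 faulted, B motor stuck, C joint encoder is out, Emergency servo drive failed, Forward fieldbus link 2 failed, Forward safety controller 2 is down, Left brake is down, Reserve limit switch 2 is inoperative, Reserve safety controller is out, Standby fieldbus link is inoperative}; {#1 e-stop relay stuck, #2 resolver 2 is out, A servo drive 2 is down, C joint encoder is out, Emergency servo drive failed, Forward fieldbus link 2 failed, Forward safety controller 2 is down, Left brake is down, Reserve limit switch 2 is inoperative, Reserve safety controller is out, Standby fieldbus link is inoperative}; {#1 e-stop relay stuck, #2 resolver 2 is out, B e-stop relay 2 is down, C joint encoder is out, Emergency servo drive failed, Forward fieldbus link 2 failed, Forward safety controller 2 is down, Left brake is down, Reserve limit switch 2 is inoperative, Reserve safety controller is out, Standby fieldbus link is inoperative}; {#1 e-stop relay stuck, #2 resolver 2 is out, C joint encoder is out, Emergency servo drive failed, Forward fieldbus link 2 failed, Forward safety controller 2 is down, Left brake is down, Outboard brake 2 failed, Reserve limit switch 2 is inoperative, Reserve safety controller is out, Standby fieldbus link is inoperative}.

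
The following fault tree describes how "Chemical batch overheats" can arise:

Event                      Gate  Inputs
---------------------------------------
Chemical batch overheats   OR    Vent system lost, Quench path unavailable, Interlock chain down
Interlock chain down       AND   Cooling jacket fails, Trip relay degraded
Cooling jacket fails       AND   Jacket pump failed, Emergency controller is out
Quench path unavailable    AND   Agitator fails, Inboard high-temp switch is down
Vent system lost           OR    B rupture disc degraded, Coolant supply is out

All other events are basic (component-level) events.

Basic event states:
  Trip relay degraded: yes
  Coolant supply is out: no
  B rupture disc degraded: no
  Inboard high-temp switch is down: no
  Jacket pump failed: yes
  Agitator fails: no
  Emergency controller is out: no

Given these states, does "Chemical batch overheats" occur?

No

Vent system lost [OR]: B rupture disc degraded=not, Coolant supply is out=not → no input occurs → does not occur.
Quench path unavailable [AND]: Agitator fails=not, Inboard high-temp switch is down=not → not all inputs occur → does not occur.
Cooling jacket fails [AND]: Jacket pump failed=occurs, Emergency controller is out=not → not all inputs occur → does not occur.
Interlock chain down [AND]: Cooling jacket fails=not, Trip relay degraded=occurs → not all inputs occur → does not occur.
Chemical batch overheats [OR]: Vent system lost=not, Quench path unavailable=not, Interlock chain down=not → no input occurs → does not occur.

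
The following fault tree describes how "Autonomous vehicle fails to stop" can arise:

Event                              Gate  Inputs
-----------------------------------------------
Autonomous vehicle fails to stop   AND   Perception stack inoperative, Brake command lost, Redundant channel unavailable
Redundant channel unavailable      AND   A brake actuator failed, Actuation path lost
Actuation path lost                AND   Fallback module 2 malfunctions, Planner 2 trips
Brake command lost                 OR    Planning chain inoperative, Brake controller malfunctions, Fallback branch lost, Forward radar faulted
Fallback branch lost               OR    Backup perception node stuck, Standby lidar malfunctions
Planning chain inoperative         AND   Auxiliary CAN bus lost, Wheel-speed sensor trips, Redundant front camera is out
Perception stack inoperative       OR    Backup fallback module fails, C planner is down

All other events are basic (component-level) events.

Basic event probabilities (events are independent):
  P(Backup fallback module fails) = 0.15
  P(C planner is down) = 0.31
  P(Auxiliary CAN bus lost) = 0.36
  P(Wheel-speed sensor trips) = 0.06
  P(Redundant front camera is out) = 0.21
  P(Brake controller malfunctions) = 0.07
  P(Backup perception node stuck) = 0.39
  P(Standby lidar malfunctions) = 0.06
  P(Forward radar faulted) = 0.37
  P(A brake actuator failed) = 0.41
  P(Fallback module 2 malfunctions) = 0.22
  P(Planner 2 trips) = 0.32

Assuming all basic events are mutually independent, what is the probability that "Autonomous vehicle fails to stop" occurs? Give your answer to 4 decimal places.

P(Perception stack inoperative) [OR] = 1 − (1−0.15) × (1−0.31) = 0.413500
P(Planning chain inoperative) [AND] = 0.36 × 0.06 × 0.21 = 0.004536
P(Fallback branch lost) [OR] = 1 − (1−0.39) × (1−0.06) = 0.426600
P(Brake command lost) [OR] = 1 − (1−0.004536) × (1−0.07) × (1−0.426600) × (1−0.37) = 0.665569
P(Actuation path lost) [AND] = 0.22 × 0.32 = 0.070400
P(Redundant channel unavailable) [AND] = 0.41 × 0.070400 = 0.028864
P(Autonomous vehicle fails to stop) [AND] = 0.413500 × 0.665569 × 0.028864 = 0.007944
Rounded to 4 decimal places: P(Autonomous vehicle fails to stop) ≈ 0.0079.

0.0079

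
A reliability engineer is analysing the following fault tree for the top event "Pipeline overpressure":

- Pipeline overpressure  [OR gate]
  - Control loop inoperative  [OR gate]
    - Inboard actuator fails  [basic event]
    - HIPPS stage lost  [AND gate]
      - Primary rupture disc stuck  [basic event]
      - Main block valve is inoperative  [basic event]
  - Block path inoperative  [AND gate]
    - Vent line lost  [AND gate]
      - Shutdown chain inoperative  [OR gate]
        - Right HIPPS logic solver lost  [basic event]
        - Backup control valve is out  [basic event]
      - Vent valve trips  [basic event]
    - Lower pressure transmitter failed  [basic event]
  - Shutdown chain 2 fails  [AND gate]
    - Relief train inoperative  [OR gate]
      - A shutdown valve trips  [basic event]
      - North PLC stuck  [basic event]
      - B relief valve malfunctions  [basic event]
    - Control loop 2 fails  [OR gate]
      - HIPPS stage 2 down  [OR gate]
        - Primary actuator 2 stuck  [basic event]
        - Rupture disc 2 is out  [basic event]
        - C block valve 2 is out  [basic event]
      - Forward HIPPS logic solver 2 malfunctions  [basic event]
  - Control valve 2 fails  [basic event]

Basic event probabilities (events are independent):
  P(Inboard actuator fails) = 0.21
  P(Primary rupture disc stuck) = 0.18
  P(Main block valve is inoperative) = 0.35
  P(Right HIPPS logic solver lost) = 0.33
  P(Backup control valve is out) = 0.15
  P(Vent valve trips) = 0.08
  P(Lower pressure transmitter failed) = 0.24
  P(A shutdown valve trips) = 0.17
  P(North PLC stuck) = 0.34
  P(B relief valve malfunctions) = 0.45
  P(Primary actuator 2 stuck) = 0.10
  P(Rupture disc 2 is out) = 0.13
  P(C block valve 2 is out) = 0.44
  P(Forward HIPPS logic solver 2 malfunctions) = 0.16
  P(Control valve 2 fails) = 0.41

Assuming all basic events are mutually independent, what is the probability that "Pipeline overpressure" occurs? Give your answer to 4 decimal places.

P(HIPPS stage lost) [AND] = 0.18 × 0.35 = 0.063000
P(Control loop inoperative) [OR] = 1 − (1−0.21) × (1−0.063000) = 0.259770
P(Shutdown chain inoperative) [OR] = 1 − (1−0.33) × (1−0.15) = 0.430500
P(Vent line lost) [AND] = 0.430500 × 0.08 = 0.034440
P(Block path inoperative) [AND] = 0.034440 × 0.24 = 0.008266
P(Relief train inoperative) [OR] = 1 − (1−0.17) × (1−0.34) × (1−0.45) = 0.698710
P(HIPPS stage 2 down) [OR] = 1 − (1−0.10) × (1−0.13) × (1−0.44) = 0.561520
P(Control loop 2 fails) [OR] = 1 − (1−0.561520) × (1−0.16) = 0.631677
P(Shutdown chain 2 fails) [AND] = 0.698710 × 0.631677 = 0.441359
P(Pipeline overpressure) [OR] = 1 − (1−0.259770) × (1−0.008266) × (1−0.441359) × (1−0.41) = 0.758038
Rounded to 4 decimal places: P(Pipeline overpressure) ≈ 0.7580.

0.7580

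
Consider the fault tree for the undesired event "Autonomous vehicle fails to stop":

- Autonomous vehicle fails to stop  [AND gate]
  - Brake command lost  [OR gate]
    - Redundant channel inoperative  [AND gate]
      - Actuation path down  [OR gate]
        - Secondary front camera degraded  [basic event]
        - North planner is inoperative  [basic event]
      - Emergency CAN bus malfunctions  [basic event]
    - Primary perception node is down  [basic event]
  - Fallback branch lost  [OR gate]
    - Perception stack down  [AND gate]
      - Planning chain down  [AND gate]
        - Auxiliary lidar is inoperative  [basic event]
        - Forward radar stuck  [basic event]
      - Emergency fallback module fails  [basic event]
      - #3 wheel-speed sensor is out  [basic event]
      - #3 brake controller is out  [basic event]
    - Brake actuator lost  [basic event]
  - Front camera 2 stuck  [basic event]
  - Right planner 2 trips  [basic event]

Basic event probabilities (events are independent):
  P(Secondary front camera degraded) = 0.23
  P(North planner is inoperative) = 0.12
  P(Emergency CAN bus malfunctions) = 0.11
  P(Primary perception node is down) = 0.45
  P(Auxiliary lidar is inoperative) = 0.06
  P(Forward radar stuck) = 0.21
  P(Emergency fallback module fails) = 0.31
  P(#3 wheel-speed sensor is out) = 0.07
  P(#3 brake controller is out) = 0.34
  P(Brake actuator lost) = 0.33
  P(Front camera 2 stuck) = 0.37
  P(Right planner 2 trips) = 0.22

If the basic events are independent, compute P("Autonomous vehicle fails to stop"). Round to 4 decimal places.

P(Actuation path down) [OR] = 1 − (1−0.23) × (1−0.12) = 0.322400
P(Redundant channel inoperative) [AND] = 0.322400 × 0.11 = 0.035464
P(Brake command lost) [OR] = 1 − (1−0.035464) × (1−0.45) = 0.469505
P(Planning chain down) [AND] = 0.06 × 0.21 = 0.012600
P(Perception stack down) [AND] = 0.012600 × 0.31 × 0.07 × 0.34 = 0.000093
P(Fallback branch lost) [OR] = 1 − (1−0.000093) × (1−0.33) = 0.330062
P(Autonomous vehicle fails to stop) [AND] = 0.469505 × 0.330062 × 0.37 × 0.22 = 0.012614
Rounded to 4 decimal places: P(Autonomous vehicle fails to stop) ≈ 0.0126.

0.0126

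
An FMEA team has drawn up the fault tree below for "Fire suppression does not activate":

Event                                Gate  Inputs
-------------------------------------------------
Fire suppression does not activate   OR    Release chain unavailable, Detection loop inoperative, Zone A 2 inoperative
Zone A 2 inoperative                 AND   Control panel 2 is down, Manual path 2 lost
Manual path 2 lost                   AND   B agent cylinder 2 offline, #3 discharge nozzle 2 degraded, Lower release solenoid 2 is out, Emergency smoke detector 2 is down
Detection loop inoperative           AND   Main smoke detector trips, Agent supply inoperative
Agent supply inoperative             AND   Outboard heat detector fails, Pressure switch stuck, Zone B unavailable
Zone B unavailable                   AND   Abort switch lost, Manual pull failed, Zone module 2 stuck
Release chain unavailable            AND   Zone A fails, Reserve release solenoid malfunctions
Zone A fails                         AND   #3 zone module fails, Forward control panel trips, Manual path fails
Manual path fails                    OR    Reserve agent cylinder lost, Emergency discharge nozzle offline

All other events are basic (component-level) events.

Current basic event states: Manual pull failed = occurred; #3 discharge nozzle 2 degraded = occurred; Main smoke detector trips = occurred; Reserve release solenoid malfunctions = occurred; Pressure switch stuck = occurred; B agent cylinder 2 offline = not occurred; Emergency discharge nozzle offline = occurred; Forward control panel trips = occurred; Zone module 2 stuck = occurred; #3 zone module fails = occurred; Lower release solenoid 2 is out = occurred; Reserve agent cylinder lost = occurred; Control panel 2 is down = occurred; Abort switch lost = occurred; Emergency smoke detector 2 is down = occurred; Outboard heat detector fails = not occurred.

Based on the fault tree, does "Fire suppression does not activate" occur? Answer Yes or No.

Manual path fails [OR]: Reserve agent cylinder lost=occurs, Emergency discharge nozzle offline=occurs → at least one input occurs → occurs.
Zone A fails [AND]: #3 zone module fails=occurs, Forward control panel trips=occurs, Manual path fails=occurs → all inputs occur → occurs.
Release chain unavailable [AND]: Zone A fails=occurs, Reserve release solenoid malfunctions=occurs → all inputs occur → occurs.
Zone B unavailable [AND]: Abort switch lost=occurs, Manual pull failed=occurs, Zone module 2 stuck=occurs → all inputs occur → occurs.
Agent supply inoperative [AND]: Outboard heat detector fails=not, Pressure switch stuck=occurs, Zone B unavailable=occurs → not all inputs occur → does not occur.
Detection loop inoperative [AND]: Main smoke detector trips=occurs, Agent supply inoperative=not → not all inputs occur → does not occur.
Manual path 2 lost [AND]: B agent cylinder 2 offline=not, #3 discharge nozzle 2 degraded=occurs, Lower release solenoid 2 is out=occurs, Emergency smoke detector 2 is down=occurs → not all inputs occur → does not occur.
Zone A 2 inoperative [AND]: Control panel 2 is down=occurs, Manual path 2 lost=not → not all inputs occur → does not occur.
Fire suppression does not activate [OR]: Release chain unavailable=occurs, Detection loop inoperative=not, Zone A 2 inoperative=not → at least one input occurs → occurs.

Yes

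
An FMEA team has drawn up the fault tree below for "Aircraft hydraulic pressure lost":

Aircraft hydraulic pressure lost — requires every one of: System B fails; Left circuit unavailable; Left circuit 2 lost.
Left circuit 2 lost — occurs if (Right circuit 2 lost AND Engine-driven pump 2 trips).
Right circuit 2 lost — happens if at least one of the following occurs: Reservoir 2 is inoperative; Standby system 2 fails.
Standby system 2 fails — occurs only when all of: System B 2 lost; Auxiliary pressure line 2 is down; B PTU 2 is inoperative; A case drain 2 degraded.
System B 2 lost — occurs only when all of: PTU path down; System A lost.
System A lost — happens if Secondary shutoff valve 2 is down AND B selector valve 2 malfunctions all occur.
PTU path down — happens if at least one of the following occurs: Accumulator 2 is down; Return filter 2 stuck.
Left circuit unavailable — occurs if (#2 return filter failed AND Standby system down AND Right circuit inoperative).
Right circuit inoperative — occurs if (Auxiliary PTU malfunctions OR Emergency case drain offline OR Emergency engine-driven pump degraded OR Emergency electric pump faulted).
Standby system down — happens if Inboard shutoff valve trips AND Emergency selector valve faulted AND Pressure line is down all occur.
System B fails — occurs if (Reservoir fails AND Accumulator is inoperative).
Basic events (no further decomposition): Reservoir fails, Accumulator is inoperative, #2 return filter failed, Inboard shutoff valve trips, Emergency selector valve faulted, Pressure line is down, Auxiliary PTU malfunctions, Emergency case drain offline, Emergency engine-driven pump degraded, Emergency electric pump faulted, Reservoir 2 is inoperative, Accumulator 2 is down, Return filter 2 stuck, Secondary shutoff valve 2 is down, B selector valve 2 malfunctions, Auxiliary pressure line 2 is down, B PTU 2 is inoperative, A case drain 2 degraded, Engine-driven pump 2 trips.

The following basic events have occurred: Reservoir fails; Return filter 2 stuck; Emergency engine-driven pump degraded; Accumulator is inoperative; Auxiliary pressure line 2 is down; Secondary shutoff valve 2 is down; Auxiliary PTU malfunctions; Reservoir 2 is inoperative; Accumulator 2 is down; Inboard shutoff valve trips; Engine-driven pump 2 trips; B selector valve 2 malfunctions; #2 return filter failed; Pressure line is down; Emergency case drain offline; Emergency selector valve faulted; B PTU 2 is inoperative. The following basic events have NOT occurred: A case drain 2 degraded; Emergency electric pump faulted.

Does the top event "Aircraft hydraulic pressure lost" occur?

System B fails [AND]: Reservoir fails=occurs, Accumulator is inoperative=occurs → all inputs occur → occurs.
Standby system down [AND]: Inboard shutoff valve trips=occurs, Emergency selector valve faulted=occurs, Pressure line is down=occurs → all inputs occur → occurs.
Right circuit inoperative [OR]: Auxiliary PTU malfunctions=occurs, Emergency case drain offline=occurs, Emergency engine-driven pump degraded=occurs, Emergency electric pump faulted=not → at least one input occurs → occurs.
Left circuit unavailable [AND]: #2 return filter failed=occurs, Standby system down=occurs, Right circuit inoperative=occurs → all inputs occur → occurs.
PTU path down [OR]: Accumulator 2 is down=occurs, Return filter 2 stuck=occurs → at least one input occurs → occurs.
System A lost [AND]: Secondary shutoff valve 2 is down=occurs, B selector valve 2 malfunctions=occurs → all inputs occur → occurs.
System B 2 lost [AND]: PTU path down=occurs, System A lost=occurs → all inputs occur → occurs.
Standby system 2 fails [AND]: System B 2 lost=occurs, Auxiliary pressure line 2 is down=occurs, B PTU 2 is inoperative=occurs, A case drain 2 degraded=not → not all inputs occur → does not occur.
Right circuit 2 lost [OR]: Reservoir 2 is inoperative=occurs, Standby system 2 fails=not → at least one input occurs → occurs.
Left circuit 2 lost [AND]: Right circuit 2 lost=occurs, Engine-driven pump 2 trips=occurs → all inputs occur → occurs.
Aircraft hydraulic pressure lost [AND]: System B fails=occurs, Left circuit unavailable=occurs, Left circuit 2 lost=occurs → all inputs occur → occurs.

Yes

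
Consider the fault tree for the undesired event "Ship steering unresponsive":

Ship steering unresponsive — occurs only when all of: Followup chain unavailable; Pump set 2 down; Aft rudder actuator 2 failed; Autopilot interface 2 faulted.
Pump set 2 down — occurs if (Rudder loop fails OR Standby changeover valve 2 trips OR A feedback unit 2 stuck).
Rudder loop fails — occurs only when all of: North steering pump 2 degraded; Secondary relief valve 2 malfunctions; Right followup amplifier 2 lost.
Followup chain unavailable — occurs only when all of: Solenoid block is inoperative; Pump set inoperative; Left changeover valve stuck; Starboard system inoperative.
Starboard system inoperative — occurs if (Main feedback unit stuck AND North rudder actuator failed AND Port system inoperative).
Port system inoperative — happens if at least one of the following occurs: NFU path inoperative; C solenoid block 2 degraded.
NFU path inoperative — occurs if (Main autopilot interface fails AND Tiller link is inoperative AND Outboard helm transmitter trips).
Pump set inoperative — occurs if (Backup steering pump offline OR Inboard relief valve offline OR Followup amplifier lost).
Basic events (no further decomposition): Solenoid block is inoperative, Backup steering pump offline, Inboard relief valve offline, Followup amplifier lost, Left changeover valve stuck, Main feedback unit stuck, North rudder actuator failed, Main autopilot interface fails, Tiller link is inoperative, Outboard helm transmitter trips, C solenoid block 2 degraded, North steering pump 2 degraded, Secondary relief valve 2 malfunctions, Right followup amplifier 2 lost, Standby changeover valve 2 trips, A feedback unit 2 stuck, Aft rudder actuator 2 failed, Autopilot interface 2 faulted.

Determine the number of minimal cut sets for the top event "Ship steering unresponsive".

Pump set inoperative [OR]: union of children's cut sets → 3 cut set(s).
NFU path inoperative [AND]: one cut set from each child combined → 1 × 1 × 1 = 1 cut set(s).
Port system inoperative [OR]: union of children's cut sets → 2 cut set(s).
Starboard system inoperative [AND]: one cut set from each child combined → 1 × 1 × 2 = 2 cut set(s).
Followup chain unavailable [AND]: one cut set from each child combined → 1 × 3 × 1 × 2 = 6 cut set(s).
Rudder loop fails [AND]: one cut set from each child combined → 1 × 1 × 1 = 1 cut set(s).
Pump set 2 down [OR]: union of children's cut sets → 3 cut set(s).
Ship steering unresponsive [AND]: one cut set from each child combined → 6 × 3 × 1 × 1 = 18 cut set(s).

18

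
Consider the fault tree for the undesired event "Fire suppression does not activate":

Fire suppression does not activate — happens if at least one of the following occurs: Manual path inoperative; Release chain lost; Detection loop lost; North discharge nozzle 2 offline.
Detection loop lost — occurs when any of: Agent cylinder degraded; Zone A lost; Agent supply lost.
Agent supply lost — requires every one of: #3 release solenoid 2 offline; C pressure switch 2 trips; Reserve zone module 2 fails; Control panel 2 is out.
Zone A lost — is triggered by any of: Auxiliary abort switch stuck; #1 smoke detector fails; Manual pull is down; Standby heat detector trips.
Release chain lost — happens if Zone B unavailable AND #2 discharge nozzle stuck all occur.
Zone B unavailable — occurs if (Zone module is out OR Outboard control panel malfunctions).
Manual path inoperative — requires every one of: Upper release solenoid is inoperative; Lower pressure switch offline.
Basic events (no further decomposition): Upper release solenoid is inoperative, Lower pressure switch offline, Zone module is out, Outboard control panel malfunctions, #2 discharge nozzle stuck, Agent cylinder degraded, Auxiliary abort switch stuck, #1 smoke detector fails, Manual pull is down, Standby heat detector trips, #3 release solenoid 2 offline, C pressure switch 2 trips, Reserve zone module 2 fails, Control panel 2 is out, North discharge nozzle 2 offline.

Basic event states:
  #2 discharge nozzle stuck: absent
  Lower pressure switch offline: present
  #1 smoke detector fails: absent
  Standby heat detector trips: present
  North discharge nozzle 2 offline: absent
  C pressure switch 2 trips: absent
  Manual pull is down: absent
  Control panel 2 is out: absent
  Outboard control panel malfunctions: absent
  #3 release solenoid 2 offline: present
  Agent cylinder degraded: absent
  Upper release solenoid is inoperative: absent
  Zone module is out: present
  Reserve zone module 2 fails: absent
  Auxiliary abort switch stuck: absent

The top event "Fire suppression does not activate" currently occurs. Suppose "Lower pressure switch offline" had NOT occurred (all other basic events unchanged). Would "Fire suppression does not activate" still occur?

Yes

Counterfactual: set "Lower pressure switch offline" to not occurred.
Manual path inoperative [AND]: Upper release solenoid is inoperative=not, Lower pressure switch offline=not → not all inputs occur → does not occur.
Zone B unavailable [OR]: Zone module is out=occurs, Outboard control panel malfunctions=not → at least one input occurs → occurs.
Release chain lost [AND]: Zone B unavailable=occurs, #2 discharge nozzle stuck=not → not all inputs occur → does not occur.
Zone A lost [OR]: Auxiliary abort switch stuck=not, #1 smoke detector fails=not, Manual pull is down=not, Standby heat detector trips=occurs → at least one input occurs → occurs.
Agent supply lost [AND]: #3 release solenoid 2 offline=occurs, C pressure switch 2 trips=not, Reserve zone module 2 fails=not, Control panel 2 is out=not → not all inputs occur → does not occur.
Detection loop lost [OR]: Agent cylinder degraded=not, Zone A lost=occurs, Agent supply lost=not → at least one input occurs → occurs.
Fire suppression does not activate [OR]: Manual path inoperative=not, Release chain lost=not, Detection loop lost=occurs, North discharge nozzle 2 offline=not → at least one input occurs → occurs.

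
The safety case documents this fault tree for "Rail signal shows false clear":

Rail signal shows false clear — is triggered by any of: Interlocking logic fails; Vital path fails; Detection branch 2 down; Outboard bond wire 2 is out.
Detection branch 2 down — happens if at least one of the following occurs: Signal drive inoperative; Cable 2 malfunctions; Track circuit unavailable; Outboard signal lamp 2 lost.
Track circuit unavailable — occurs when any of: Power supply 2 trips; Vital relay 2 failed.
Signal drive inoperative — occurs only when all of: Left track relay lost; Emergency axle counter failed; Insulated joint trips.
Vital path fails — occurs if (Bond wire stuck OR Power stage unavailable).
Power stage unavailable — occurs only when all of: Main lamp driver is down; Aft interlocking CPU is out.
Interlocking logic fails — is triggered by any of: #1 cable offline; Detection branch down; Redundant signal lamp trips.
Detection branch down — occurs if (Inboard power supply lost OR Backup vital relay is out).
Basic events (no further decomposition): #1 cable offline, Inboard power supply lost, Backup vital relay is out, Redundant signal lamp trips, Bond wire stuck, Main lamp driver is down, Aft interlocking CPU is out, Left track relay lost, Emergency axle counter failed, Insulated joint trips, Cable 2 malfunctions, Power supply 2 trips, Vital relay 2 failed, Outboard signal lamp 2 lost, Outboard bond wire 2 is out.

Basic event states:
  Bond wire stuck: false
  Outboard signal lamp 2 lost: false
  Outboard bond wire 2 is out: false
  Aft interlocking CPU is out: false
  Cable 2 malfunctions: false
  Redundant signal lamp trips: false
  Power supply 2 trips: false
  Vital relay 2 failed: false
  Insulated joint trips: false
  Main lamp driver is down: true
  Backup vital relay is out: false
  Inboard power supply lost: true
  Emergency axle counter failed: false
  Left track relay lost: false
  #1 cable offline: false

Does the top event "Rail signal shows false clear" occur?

Yes

Detection branch down [OR]: Inboard power supply lost=occurs, Backup vital relay is out=not → at least one input occurs → occurs.
Interlocking logic fails [OR]: #1 cable offline=not, Detection branch down=occurs, Redundant signal lamp trips=not → at least one input occurs → occurs.
Power stage unavailable [AND]: Main lamp driver is down=occurs, Aft interlocking CPU is out=not → not all inputs occur → does not occur.
Vital path fails [OR]: Bond wire stuck=not, Power stage unavailable=not → no input occurs → does not occur.
Signal drive inoperative [AND]: Left track relay lost=not, Emergency axle counter failed=not, Insulated joint trips=not → not all inputs occur → does not occur.
Track circuit unavailable [OR]: Power supply 2 trips=not, Vital relay 2 failed=not → no input occurs → does not occur.
Detection branch 2 down [OR]: Signal drive inoperative=not, Cable 2 malfunctions=not, Track circuit unavailable=not, Outboard signal lamp 2 lost=not → no input occurs → does not occur.
Rail signal shows false clear [OR]: Interlocking logic fails=occurs, Vital path fails=not, Detection branch 2 down=not, Outboard bond wire 2 is out=not → at least one input occurs → occurs.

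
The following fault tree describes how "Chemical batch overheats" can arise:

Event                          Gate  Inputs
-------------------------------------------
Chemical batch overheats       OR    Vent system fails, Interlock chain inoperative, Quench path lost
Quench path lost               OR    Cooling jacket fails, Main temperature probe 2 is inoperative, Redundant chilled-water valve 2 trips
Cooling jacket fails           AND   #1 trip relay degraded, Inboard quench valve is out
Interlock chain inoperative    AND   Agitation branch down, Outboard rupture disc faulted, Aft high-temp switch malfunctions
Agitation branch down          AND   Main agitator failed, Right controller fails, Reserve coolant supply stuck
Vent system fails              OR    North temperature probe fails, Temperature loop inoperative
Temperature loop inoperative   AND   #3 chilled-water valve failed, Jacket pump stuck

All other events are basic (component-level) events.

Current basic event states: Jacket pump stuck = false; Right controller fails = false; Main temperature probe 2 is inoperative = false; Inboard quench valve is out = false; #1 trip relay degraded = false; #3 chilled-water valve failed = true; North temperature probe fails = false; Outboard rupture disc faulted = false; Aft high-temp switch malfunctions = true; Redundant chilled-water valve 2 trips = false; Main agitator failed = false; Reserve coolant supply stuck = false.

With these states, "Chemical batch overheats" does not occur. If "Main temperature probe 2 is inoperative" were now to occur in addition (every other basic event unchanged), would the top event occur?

Counterfactual: set "Main temperature probe 2 is inoperative" to occurred.
Temperature loop inoperative [AND]: #3 chilled-water valve failed=occurs, Jacket pump stuck=not → not all inputs occur → does not occur.
Vent system fails [OR]: North temperature probe fails=not, Temperature loop inoperative=not → no input occurs → does not occur.
Agitation branch down [AND]: Main agitator failed=not, Right controller fails=not, Reserve coolant supply stuck=not → not all inputs occur → does not occur.
Interlock chain inoperative [AND]: Agitation branch down=not, Outboard rupture disc faulted=not, Aft high-temp switch malfunctions=occurs → not all inputs occur → does not occur.
Cooling jacket fails [AND]: #1 trip relay degraded=not, Inboard quench valve is out=not → not all inputs occur → does not occur.
Quench path lost [OR]: Cooling jacket fails=not, Main temperature probe 2 is inoperative=occurs, Redundant chilled-water valve 2 trips=not → at least one input occurs → occurs.
Chemical batch overheats [OR]: Vent system fails=not, Interlock chain inoperative=not, Quench path lost=occurs → at least one input occurs → occurs.

Yes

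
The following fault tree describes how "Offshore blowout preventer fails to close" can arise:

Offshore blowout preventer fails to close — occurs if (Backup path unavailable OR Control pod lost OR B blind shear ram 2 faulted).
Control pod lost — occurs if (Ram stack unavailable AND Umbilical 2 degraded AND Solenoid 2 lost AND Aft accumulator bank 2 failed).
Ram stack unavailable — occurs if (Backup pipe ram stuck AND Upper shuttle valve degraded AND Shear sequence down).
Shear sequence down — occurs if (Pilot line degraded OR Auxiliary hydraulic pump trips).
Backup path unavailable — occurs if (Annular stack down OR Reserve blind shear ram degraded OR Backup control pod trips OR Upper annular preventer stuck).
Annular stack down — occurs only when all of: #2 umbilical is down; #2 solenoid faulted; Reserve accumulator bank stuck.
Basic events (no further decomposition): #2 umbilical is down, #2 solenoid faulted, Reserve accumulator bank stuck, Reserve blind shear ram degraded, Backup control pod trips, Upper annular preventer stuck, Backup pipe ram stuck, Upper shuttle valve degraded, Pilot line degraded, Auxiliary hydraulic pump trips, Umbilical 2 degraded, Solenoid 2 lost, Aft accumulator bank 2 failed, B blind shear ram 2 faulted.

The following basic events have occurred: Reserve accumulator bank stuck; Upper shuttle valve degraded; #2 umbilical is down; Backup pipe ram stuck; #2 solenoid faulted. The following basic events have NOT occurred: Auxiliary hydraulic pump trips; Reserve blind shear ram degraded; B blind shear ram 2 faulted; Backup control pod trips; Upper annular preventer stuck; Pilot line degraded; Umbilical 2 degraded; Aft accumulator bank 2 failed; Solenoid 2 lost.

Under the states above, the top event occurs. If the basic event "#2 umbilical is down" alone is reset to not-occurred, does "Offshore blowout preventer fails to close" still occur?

Counterfactual: set "#2 umbilical is down" to not occurred.
Annular stack down [AND]: #2 umbilical is down=not, #2 solenoid faulted=occurs, Reserve accumulator bank stuck=occurs → not all inputs occur → does not occur.
Backup path unavailable [OR]: Annular stack down=not, Reserve blind shear ram degraded=not, Backup control pod trips=not, Upper annular preventer stuck=not → no input occurs → does not occur.
Shear sequence down [OR]: Pilot line degraded=not, Auxiliary hydraulic pump trips=not → no input occurs → does not occur.
Ram stack unavailable [AND]: Backup pipe ram stuck=occurs, Upper shuttle valve degraded=occurs, Shear sequence down=not → not all inputs occur → does not occur.
Control pod lost [AND]: Ram stack unavailable=not, Umbilical 2 degraded=not, Solenoid 2 lost=not, Aft accumulator bank 2 failed=not → not all inputs occur → does not occur.
Offshore blowout preventer fails to close [OR]: Backup path unavailable=not, Control pod lost=not, B blind shear ram 2 faulted=not → no input occurs → does not occur.

No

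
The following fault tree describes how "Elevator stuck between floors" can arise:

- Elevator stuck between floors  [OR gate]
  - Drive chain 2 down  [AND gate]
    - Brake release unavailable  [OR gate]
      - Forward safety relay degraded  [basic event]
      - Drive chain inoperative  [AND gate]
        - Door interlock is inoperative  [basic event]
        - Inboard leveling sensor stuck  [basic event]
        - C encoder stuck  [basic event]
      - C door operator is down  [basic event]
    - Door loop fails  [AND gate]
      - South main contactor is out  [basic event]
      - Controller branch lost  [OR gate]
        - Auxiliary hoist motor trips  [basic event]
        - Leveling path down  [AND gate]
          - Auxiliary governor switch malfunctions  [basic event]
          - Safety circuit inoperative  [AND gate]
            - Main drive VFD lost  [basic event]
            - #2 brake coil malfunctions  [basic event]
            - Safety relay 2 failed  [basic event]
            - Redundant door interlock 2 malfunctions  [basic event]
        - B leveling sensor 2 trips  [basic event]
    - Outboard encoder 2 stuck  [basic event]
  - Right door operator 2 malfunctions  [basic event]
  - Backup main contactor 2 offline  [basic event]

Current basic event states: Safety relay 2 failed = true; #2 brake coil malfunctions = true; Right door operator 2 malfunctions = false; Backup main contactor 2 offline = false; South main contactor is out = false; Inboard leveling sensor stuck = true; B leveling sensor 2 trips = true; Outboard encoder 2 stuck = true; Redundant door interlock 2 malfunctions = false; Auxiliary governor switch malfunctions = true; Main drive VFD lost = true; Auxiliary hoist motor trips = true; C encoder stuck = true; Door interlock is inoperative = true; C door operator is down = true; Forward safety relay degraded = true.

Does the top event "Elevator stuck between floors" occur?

No

Drive chain inoperative [AND]: Door interlock is inoperative=occurs, Inboard leveling sensor stuck=occurs, C encoder stuck=occurs → all inputs occur → occurs.
Brake release unavailable [OR]: Forward safety relay degraded=occurs, Drive chain inoperative=occurs, C door operator is down=occurs → at least one input occurs → occurs.
Safety circuit inoperative [AND]: Main drive VFD lost=occurs, #2 brake coil malfunctions=occurs, Safety relay 2 failed=occurs, Redundant door interlock 2 malfunctions=not → not all inputs occur → does not occur.
Leveling path down [AND]: Auxiliary governor switch malfunctions=occurs, Safety circuit inoperative=not → not all inputs occur → does not occur.
Controller branch lost [OR]: Auxiliary hoist motor trips=occurs, Leveling path down=not, B leveling sensor 2 trips=occurs → at least one input occurs → occurs.
Door loop fails [AND]: South main contactor is out=not, Controller branch lost=occurs → not all inputs occur → does not occur.
Drive chain 2 down [AND]: Brake release unavailable=occurs, Door loop fails=not, Outboard encoder 2 stuck=occurs → not all inputs occur → does not occur.
Elevator stuck between floors [OR]: Drive chain 2 down=not, Right door operator 2 malfunctions=not, Backup main contactor 2 offline=not → no input occurs → does not occur.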